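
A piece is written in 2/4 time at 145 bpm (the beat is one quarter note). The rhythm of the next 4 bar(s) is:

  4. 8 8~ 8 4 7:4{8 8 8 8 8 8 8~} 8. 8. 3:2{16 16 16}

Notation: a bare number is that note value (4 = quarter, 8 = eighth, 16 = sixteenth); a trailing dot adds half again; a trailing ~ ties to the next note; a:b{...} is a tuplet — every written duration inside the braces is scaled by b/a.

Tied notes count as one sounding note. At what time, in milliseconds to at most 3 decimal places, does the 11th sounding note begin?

1. 0.0ms @ 0 + 620.69ms (3/2)
2. 620.69ms @ 3/2 + 206.897ms (1/2)
3. 827.586ms @ 2 + 413.793ms (1)
4. 1241.379ms @ 3 + 413.793ms (1)
5. 1655.172ms @ 4 + 118.227ms (2/7)
6. 1773.399ms @ 30/7 + 118.227ms (2/7)
7. 1891.626ms @ 32/7 + 118.227ms (2/7)
8. 2009.852ms @ 34/7 + 118.227ms (2/7)
9. 2128.079ms @ 36/7 + 118.227ms (2/7)
10. 2246.305ms @ 38/7 + 118.227ms (2/7)
11. 2364.532ms @ 40/7 + 428.571ms (29/28)
12. 2793.103ms @ 27/4 + 310.345ms (3/4)
13. 3103.448ms @ 15/2 + 68.966ms (1/6)
14. 3172.414ms @ 23/3 + 68.966ms (1/6)
15. 3241.379ms @ 47/6 + 68.966ms (1/6)

note 11 onset = 40/7b = 2364.532ms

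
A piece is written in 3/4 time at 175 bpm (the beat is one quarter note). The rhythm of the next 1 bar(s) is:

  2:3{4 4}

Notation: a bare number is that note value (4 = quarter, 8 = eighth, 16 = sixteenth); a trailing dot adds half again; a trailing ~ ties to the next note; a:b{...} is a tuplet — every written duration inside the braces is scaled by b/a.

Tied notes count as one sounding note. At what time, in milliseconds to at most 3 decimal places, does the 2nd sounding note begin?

1. 0.0ms @ 0 + 514.286ms (3/2)
2. 514.286ms @ 3/2 + 514.286ms (3/2)

note 2 onset = 3/2b = 514.286ms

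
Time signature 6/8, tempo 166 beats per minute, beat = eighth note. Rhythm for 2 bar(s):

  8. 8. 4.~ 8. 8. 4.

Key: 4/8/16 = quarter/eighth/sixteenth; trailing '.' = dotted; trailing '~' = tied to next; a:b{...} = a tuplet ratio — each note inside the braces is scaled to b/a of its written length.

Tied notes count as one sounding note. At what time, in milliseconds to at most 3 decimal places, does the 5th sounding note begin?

note 5 onset = 9b = 3253.012ms

1. 0.0ms @ 0 + 542.169ms (3/2)
2. 542.169ms @ 3/2 + 542.169ms (3/2)
3. 1084.337ms @ 3 + 1626.506ms (9/2)
4. 2710.843ms @ 15/2 + 542.169ms (3/2)
5. 3253.012ms @ 9 + 1084.337ms (3)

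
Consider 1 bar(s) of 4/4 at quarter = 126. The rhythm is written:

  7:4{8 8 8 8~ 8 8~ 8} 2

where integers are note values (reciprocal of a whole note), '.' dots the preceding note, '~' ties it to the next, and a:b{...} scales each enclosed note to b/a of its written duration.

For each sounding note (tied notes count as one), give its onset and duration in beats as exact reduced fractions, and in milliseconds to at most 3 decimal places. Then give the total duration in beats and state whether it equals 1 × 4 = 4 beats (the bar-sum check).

1) 0.0ms=0b +136.054ms=2/7b
2) 136.054ms=2/7b +136.054ms=2/7b
3) 272.109ms=4/7b +136.054ms=2/7b
4) 408.163ms=6/7b +272.109ms=4/7b
5) 680.272ms=10/7b +272.109ms=4/7b
6) 952.381ms=2b +952.381ms=2b
Σ=4b of 4 (126bpm 4/4) — PASS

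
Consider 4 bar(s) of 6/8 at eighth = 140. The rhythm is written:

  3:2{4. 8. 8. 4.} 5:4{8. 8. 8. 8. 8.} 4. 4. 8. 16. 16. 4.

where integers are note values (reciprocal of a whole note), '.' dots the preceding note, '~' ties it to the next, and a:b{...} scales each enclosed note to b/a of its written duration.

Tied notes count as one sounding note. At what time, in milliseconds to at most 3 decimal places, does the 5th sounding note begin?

1. 0.0ms @ 0 + 857.143ms (2)
2. 857.143ms @ 2 + 428.571ms (1)
3. 1285.714ms @ 3 + 428.571ms (1)
4. 1714.286ms @ 4 + 857.143ms (2)
5. 2571.429ms @ 6 + 514.286ms (6/5)
6. 3085.714ms @ 36/5 + 514.286ms (6/5)
7. 3600.0ms @ 42/5 + 514.286ms (6/5)
8. 4114.286ms @ 48/5 + 514.286ms (6/5)
9. 4628.571ms @ 54/5 + 514.286ms (6/5)
10. 5142.857ms @ 12 + 1285.714ms (3)
11. 6428.571ms @ 15 + 1285.714ms (3)
12. 7714.286ms @ 18 + 642.857ms (3/2)
13. 8357.143ms @ 39/2 + 321.429ms (3/4)
14. 8678.571ms @ 81/4 + 321.429ms (3/4)
15. 9000.0ms @ 21 + 1285.714ms (3)

note 5 onset = 6b = 2571.429ms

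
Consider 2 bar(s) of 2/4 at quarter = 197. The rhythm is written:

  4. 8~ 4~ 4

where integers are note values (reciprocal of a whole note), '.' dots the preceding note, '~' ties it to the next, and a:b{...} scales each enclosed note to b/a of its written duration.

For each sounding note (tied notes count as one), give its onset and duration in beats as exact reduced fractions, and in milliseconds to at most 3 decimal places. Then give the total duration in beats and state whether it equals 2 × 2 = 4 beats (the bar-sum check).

1) 0.0ms=0b +456.853ms=3/2b
2) 456.853ms=3/2b +761.421ms=5/2b
Σ=4b of 4 (197bpm 2/4) — PASS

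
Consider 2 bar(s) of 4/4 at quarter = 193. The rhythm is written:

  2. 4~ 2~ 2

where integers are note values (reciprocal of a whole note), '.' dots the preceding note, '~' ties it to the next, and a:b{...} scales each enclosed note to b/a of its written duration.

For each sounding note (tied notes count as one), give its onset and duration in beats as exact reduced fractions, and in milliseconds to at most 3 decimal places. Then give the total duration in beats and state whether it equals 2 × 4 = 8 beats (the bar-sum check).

1) 0.0ms=0b +932.642ms=3b
2) 932.642ms=3b +1554.404ms=5b
Σ=8b of 8 (193bpm 4/4) — PASS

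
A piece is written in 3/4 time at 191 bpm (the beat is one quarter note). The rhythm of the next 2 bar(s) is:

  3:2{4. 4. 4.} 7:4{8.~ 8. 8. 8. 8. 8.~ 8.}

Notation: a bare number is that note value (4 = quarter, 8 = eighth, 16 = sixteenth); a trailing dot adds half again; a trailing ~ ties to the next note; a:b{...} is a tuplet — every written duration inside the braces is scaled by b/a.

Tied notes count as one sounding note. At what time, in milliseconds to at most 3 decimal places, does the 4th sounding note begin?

1. 0.0ms @ 0 + 314.136ms (1)
2. 314.136ms @ 1 + 314.136ms (1)
3. 628.272ms @ 2 + 314.136ms (1)
4. 942.408ms @ 3 + 269.26ms (6/7)
5. 1211.668ms @ 27/7 + 134.63ms (3/7)
6. 1346.298ms @ 30/7 + 134.63ms (3/7)
7. 1480.927ms @ 33/7 + 134.63ms (3/7)
8. 1615.557ms @ 36/7 + 269.26ms (6/7)

note 4 onset = 3b = 942.408ms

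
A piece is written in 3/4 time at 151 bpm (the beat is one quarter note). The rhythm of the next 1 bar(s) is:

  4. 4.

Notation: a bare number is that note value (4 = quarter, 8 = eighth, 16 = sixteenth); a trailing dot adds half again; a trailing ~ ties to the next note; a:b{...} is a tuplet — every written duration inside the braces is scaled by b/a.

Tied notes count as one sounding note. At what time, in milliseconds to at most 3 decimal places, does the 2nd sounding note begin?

note 2 onset = 3/2b = 596.026ms

1. 0.0ms @ 0 + 596.026ms (3/2)
2. 596.026ms @ 3/2 + 596.026ms (3/2)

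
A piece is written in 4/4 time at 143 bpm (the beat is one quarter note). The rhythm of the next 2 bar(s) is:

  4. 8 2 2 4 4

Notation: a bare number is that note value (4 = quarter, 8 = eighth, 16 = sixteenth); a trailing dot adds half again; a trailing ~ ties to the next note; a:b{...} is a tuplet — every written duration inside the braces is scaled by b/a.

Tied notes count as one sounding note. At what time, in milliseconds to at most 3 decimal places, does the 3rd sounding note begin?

note 3 onset = 2b = 839.161ms

1. 0.0ms @ 0 + 629.371ms (3/2)
2. 629.371ms @ 3/2 + 209.79ms (1/2)
3. 839.161ms @ 2 + 839.161ms (2)
4. 1678.322ms @ 4 + 839.161ms (2)
5. 2517.483ms @ 6 + 419.58ms (1)
6. 2937.063ms @ 7 + 419.58ms (1)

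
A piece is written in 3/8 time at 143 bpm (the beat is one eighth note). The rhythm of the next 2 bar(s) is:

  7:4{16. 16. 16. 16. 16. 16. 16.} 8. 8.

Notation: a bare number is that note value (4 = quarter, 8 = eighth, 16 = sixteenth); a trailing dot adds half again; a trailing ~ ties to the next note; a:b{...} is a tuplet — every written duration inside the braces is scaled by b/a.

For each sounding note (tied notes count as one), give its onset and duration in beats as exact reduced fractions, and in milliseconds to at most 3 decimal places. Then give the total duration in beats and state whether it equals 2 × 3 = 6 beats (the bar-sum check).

1) 0.0ms=0b +179.82ms=3/7b
2) 179.82ms=3/7b +179.82ms=3/7b
3) 359.64ms=6/7b +179.82ms=3/7b
4) 539.461ms=9/7b +179.82ms=3/7b
5) 719.281ms=12/7b +179.82ms=3/7b
6) 899.101ms=15/7b +179.82ms=3/7b
7) 1078.921ms=18/7b +179.82ms=3/7b
8) 1258.741ms=3b +629.371ms=3/2b
9) 1888.112ms=9/2b +629.371ms=3/2b
Σ=6b of 6 (143bpm 3/8) — PASS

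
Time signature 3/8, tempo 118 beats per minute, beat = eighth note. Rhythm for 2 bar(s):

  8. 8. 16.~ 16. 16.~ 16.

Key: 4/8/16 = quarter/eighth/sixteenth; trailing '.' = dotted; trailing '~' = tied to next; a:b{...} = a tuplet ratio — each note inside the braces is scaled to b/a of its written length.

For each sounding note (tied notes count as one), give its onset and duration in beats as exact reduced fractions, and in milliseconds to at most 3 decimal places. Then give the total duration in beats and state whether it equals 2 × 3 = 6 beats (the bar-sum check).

1) 0.0ms=0b +762.712ms=3/2b
2) 762.712ms=3/2b +762.712ms=3/2b
3) 1525.424ms=3b +762.712ms=3/2b
4) 2288.136ms=9/2b +762.712ms=3/2b
Σ=6b of 6 (118bpm 3/8) — PASS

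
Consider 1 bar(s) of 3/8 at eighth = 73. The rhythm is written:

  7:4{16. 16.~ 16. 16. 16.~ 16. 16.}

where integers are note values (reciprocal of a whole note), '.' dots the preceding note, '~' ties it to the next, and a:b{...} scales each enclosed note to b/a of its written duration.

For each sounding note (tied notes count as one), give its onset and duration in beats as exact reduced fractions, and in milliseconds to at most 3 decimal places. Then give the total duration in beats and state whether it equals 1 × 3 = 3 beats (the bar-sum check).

1) 0.0ms=0b +352.25ms=3/7b
2) 352.25ms=3/7b +704.501ms=6/7b
3) 1056.751ms=9/7b +352.25ms=3/7b
4) 1409.002ms=12/7b +704.501ms=6/7b
5) 2113.503ms=18/7b +352.25ms=3/7b
Σ=3b of 3 (73bpm 3/8) — PASS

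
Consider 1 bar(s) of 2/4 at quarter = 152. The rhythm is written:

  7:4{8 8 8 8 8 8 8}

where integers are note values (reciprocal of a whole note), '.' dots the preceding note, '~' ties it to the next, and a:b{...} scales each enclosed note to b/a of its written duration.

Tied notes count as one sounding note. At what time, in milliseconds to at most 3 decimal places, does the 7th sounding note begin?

note 7 onset = 12/7b = 676.692ms

1. 0.0ms @ 0 + 112.782ms (2/7)
2. 112.782ms @ 2/7 + 112.782ms (2/7)
3. 225.564ms @ 4/7 + 112.782ms (2/7)
4. 338.346ms @ 6/7 + 112.782ms (2/7)
5. 451.128ms @ 8/7 + 112.782ms (2/7)
6. 563.91ms @ 10/7 + 112.782ms (2/7)
7. 676.692ms @ 12/7 + 112.782ms (2/7)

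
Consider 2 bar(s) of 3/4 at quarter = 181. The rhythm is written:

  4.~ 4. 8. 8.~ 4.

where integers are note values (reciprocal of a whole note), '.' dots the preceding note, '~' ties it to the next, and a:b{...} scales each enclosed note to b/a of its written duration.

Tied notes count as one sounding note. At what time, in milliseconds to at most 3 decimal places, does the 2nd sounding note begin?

1. 0.0ms @ 0 + 994.475ms (3)
2. 994.475ms @ 3 + 248.619ms (3/4)
3. 1243.094ms @ 15/4 + 745.856ms (9/4)

note 2 onset = 3b = 994.475ms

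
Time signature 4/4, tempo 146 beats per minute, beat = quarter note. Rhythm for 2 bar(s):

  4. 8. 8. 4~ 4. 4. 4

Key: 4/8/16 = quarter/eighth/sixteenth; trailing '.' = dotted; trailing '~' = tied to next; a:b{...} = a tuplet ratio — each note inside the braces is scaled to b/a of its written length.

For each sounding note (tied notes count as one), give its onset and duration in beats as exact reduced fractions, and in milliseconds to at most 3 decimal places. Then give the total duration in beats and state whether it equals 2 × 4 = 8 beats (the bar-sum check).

1) 0.0ms=0b +616.438ms=3/2b
2) 616.438ms=3/2b +308.219ms=3/4b
3) 924.658ms=9/4b +308.219ms=3/4b
4) 1232.877ms=3b +1027.397ms=5/2b
5) 2260.274ms=11/2b +616.438ms=3/2b
6) 2876.712ms=7b +410.959ms=1b
Σ=8b of 8 (146bpm 4/4) — PASS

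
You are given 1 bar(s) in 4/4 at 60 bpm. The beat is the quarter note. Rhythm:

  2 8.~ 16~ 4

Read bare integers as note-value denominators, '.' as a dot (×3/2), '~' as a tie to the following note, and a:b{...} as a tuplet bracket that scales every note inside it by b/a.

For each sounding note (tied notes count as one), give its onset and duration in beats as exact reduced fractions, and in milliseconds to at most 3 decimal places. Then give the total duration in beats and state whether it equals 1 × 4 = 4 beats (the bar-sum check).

1) 0.0ms=0b +2000.0ms=2b
2) 2000.0ms=2b +2000.0ms=2b
Σ=4b of 4 (60bpm 4/4) — PASS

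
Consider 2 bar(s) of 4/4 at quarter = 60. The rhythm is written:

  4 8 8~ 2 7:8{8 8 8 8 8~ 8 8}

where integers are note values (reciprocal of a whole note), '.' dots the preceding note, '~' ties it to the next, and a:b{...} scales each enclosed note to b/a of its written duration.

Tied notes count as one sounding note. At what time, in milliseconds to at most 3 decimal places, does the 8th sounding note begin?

1. 0.0ms @ 0 + 1000.0ms (1)
2. 1000.0ms @ 1 + 500.0ms (1/2)
3. 1500.0ms @ 3/2 + 2500.0ms (5/2)
4. 4000.0ms @ 4 + 571.429ms (4/7)
5. 4571.429ms @ 32/7 + 571.429ms (4/7)
6. 5142.857ms @ 36/7 + 571.429ms (4/7)
7. 5714.286ms @ 40/7 + 571.429ms (4/7)
8. 6285.714ms @ 44/7 + 1142.857ms (8/7)
9. 7428.571ms @ 52/7 + 571.429ms (4/7)

note 8 onset = 44/7b = 6285.714ms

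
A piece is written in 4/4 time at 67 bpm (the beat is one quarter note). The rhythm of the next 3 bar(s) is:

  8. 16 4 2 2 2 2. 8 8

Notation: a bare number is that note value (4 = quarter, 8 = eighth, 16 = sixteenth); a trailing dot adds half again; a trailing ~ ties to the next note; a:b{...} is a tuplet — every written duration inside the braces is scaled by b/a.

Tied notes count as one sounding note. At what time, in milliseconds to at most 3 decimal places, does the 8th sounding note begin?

note 8 onset = 11b = 9850.746ms

1. 0.0ms @ 0 + 671.642ms (3/4)
2. 671.642ms @ 3/4 + 223.881ms (1/4)
3. 895.522ms @ 1 + 895.522ms (1)
4. 1791.045ms @ 2 + 1791.045ms (2)
5. 3582.09ms @ 4 + 1791.045ms (2)
6. 5373.134ms @ 6 + 1791.045ms (2)
7. 7164.179ms @ 8 + 2686.567ms (3)
8. 9850.746ms @ 11 + 447.761ms (1/2)
9. 10298.507ms @ 23/2 + 447.761ms (1/2)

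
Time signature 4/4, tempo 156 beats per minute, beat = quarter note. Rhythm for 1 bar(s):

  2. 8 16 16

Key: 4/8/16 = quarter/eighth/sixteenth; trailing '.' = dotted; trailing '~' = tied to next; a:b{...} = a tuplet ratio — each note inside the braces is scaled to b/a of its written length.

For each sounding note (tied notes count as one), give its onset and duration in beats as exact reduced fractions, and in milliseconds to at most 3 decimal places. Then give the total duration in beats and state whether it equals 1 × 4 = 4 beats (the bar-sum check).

1) 0.0ms=0b +1153.846ms=3b
2) 1153.846ms=3b +192.308ms=1/2b
3) 1346.154ms=7/2b +96.154ms=1/4b
4) 1442.308ms=15/4b +96.154ms=1/4b
Σ=4b of 4 (156bpm 4/4) — PASS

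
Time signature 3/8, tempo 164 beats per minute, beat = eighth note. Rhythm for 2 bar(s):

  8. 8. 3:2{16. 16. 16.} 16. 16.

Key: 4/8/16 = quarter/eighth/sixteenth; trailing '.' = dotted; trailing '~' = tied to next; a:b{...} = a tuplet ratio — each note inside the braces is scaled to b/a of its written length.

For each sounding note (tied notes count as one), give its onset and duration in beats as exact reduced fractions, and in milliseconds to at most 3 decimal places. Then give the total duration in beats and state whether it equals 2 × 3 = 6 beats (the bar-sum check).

1) 0.0ms=0b +548.78ms=3/2b
2) 548.78ms=3/2b +548.78ms=3/2b
3) 1097.561ms=3b +182.927ms=1/2b
4) 1280.488ms=7/2b +182.927ms=1/2b
5) 1463.415ms=4b +182.927ms=1/2b
6) 1646.341ms=9/2b +274.39ms=3/4b
7) 1920.732ms=21/4b +274.39ms=3/4b
Σ=6b of 6 (164bpm 3/8) — PASS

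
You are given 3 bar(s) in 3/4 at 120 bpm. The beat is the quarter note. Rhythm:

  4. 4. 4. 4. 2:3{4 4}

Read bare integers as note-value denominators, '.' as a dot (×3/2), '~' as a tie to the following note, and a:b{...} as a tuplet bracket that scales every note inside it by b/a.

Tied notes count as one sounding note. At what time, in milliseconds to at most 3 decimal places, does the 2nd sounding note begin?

1. 0.0ms @ 0 + 750.0ms (3/2)
2. 750.0ms @ 3/2 + 750.0ms (3/2)
3. 1500.0ms @ 3 + 750.0ms (3/2)
4. 2250.0ms @ 9/2 + 750.0ms (3/2)
5. 3000.0ms @ 6 + 750.0ms (3/2)
6. 3750.0ms @ 15/2 + 750.0ms (3/2)

note 2 onset = 3/2b = 750.0ms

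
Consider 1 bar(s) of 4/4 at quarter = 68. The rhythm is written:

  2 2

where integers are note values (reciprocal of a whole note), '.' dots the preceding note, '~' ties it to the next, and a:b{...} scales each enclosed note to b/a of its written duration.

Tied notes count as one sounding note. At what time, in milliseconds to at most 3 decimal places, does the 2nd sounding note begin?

1. 0.0ms @ 0 + 1764.706ms (2)
2. 1764.706ms @ 2 + 1764.706ms (2)

note 2 onset = 2b = 1764.706ms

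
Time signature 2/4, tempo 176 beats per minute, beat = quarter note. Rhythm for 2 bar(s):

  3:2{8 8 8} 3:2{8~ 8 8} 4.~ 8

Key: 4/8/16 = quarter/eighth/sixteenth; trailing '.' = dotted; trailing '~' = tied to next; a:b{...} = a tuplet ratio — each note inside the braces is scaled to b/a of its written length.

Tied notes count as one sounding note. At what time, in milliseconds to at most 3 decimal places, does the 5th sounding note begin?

1. 0.0ms @ 0 + 113.636ms (1/3)
2. 113.636ms @ 1/3 + 113.636ms (1/3)
3. 227.273ms @ 2/3 + 113.636ms (1/3)
4. 340.909ms @ 1 + 227.273ms (2/3)
5. 568.182ms @ 5/3 + 113.636ms (1/3)
6. 681.818ms @ 2 + 681.818ms (2)

note 5 onset = 5/3b = 568.182ms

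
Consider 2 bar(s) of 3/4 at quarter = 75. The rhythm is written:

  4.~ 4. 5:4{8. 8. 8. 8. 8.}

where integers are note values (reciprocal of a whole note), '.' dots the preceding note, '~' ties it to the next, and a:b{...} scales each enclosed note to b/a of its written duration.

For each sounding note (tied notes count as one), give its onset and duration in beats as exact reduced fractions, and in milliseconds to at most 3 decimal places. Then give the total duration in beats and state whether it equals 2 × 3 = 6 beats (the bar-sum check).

1) 0.0ms=0b +2400.0ms=3b
2) 2400.0ms=3b +480.0ms=3/5b
3) 2880.0ms=18/5b +480.0ms=3/5b
4) 3360.0ms=21/5b +480.0ms=3/5b
5) 3840.0ms=24/5b +480.0ms=3/5b
6) 4320.0ms=27/5b +480.0ms=3/5b
Σ=6b of 6 (75bpm 3/4) — PASS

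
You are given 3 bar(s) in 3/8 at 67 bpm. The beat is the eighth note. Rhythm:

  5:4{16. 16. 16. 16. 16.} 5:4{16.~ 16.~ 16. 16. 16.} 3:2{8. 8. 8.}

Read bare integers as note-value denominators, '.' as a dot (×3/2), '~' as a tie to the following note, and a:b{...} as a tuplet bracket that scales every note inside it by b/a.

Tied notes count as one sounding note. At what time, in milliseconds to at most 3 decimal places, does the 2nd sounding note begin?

note 2 onset = 3/5b = 537.313ms

1. 0.0ms @ 0 + 537.313ms (3/5)
2. 537.313ms @ 3/5 + 537.313ms (3/5)
3. 1074.627ms @ 6/5 + 537.313ms (3/5)
4. 1611.94ms @ 9/5 + 537.313ms (3/5)
5. 2149.254ms @ 12/5 + 537.313ms (3/5)
6. 2686.567ms @ 3 + 1611.94ms (9/5)
7. 4298.507ms @ 24/5 + 537.313ms (3/5)
8. 4835.821ms @ 27/5 + 537.313ms (3/5)
9. 5373.134ms @ 6 + 895.522ms (1)
10. 6268.657ms @ 7 + 895.522ms (1)
11. 7164.179ms @ 8 + 895.522ms (1)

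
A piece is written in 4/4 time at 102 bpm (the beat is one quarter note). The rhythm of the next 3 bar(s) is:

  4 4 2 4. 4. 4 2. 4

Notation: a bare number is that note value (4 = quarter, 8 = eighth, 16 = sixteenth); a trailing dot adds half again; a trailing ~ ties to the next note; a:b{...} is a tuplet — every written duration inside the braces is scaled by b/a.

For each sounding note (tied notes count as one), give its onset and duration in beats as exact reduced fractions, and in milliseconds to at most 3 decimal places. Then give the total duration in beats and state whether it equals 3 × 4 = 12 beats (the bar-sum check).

1) 0.0ms=0b +588.235ms=1b
2) 588.235ms=1b +588.235ms=1b
3) 1176.471ms=2b +1176.471ms=2b
4) 2352.941ms=4b +882.353ms=3/2b
5) 3235.294ms=11/2b +882.353ms=3/2b
6) 4117.647ms=7b +588.235ms=1b
7) 4705.882ms=8b +1764.706ms=3b
8) 6470.588ms=11b +588.235ms=1b
Σ=12b of 12 (102bpm 4/4) — PASS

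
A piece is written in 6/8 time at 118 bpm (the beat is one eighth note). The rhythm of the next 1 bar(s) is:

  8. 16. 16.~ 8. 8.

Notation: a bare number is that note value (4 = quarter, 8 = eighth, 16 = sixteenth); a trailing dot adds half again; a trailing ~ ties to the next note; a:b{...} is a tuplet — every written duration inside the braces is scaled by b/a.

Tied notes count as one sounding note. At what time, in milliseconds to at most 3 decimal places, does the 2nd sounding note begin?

1. 0.0ms @ 0 + 762.712ms (3/2)
2. 762.712ms @ 3/2 + 381.356ms (3/4)
3. 1144.068ms @ 9/4 + 1144.068ms (9/4)
4. 2288.136ms @ 9/2 + 762.712ms (3/2)

note 2 onset = 3/2b = 762.712ms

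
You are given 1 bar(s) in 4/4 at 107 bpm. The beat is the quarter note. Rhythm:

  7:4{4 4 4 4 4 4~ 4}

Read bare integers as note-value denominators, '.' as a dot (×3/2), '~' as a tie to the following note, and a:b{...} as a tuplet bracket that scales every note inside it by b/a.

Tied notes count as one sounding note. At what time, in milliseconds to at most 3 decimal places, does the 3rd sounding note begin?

1. 0.0ms @ 0 + 320.427ms (4/7)
2. 320.427ms @ 4/7 + 320.427ms (4/7)
3. 640.854ms @ 8/7 + 320.427ms (4/7)
4. 961.282ms @ 12/7 + 320.427ms (4/7)
5. 1281.709ms @ 16/7 + 320.427ms (4/7)
6. 1602.136ms @ 20/7 + 640.854ms (8/7)

note 3 onset = 8/7b = 640.854ms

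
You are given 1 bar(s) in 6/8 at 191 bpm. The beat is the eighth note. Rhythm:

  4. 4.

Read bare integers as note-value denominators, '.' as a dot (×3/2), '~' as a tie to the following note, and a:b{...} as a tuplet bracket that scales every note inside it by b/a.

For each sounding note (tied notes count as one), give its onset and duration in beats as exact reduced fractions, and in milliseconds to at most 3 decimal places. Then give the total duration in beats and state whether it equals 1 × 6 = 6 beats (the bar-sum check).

1) 0.0ms=0b +942.408ms=3b
2) 942.408ms=3b +942.408ms=3b
Σ=6b of 6 (191bpm 6/8) — PASS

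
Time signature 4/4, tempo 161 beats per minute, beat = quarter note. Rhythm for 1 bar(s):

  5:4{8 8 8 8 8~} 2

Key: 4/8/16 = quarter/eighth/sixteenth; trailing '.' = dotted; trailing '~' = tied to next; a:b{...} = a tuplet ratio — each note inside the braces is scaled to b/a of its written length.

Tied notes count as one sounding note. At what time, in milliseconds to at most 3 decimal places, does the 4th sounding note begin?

1. 0.0ms @ 0 + 149.068ms (2/5)
2. 149.068ms @ 2/5 + 149.068ms (2/5)
3. 298.137ms @ 4/5 + 149.068ms (2/5)
4. 447.205ms @ 6/5 + 149.068ms (2/5)
5. 596.273ms @ 8/5 + 894.41ms (12/5)

note 4 onset = 6/5b = 447.205ms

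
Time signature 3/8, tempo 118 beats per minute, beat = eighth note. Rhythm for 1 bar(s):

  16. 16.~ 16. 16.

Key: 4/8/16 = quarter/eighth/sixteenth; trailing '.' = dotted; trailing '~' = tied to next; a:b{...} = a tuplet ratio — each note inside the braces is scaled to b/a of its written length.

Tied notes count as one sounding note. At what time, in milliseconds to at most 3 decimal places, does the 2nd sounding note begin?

note 2 onset = 3/4b = 381.356ms

1. 0.0ms @ 0 + 381.356ms (3/4)
2. 381.356ms @ 3/4 + 762.712ms (3/2)
3. 1144.068ms @ 9/4 + 381.356ms (3/4)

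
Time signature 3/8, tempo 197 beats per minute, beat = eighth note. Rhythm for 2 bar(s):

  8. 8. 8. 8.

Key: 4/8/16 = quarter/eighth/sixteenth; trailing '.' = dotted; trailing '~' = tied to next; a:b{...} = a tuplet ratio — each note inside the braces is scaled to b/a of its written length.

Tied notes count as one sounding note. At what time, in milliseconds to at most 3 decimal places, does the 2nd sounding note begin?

1. 0.0ms @ 0 + 456.853ms (3/2)
2. 456.853ms @ 3/2 + 456.853ms (3/2)
3. 913.706ms @ 3 + 456.853ms (3/2)
4. 1370.558ms @ 9/2 + 456.853ms (3/2)

note 2 onset = 3/2b = 456.853ms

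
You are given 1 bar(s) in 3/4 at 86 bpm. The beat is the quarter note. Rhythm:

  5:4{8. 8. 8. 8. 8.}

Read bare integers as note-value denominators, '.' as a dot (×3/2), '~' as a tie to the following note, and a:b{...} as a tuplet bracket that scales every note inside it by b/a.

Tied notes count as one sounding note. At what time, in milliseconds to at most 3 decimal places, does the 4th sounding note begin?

note 4 onset = 9/5b = 1255.814ms

1. 0.0ms @ 0 + 418.605ms (3/5)
2. 418.605ms @ 3/5 + 418.605ms (3/5)
3. 837.209ms @ 6/5 + 418.605ms (3/5)
4. 1255.814ms @ 9/5 + 418.605ms (3/5)
5. 1674.419ms @ 12/5 + 418.605ms (3/5)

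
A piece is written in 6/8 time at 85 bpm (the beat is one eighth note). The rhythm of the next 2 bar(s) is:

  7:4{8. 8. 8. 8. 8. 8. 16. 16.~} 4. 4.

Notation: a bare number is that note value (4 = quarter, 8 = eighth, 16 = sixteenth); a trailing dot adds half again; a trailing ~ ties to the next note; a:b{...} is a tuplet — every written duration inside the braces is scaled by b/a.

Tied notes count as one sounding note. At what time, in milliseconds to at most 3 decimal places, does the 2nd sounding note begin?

note 2 onset = 6/7b = 605.042ms

1. 0.0ms @ 0 + 605.042ms (6/7)
2. 605.042ms @ 6/7 + 605.042ms (6/7)
3. 1210.084ms @ 12/7 + 605.042ms (6/7)
4. 1815.126ms @ 18/7 + 605.042ms (6/7)
5. 2420.168ms @ 24/7 + 605.042ms (6/7)
6. 3025.21ms @ 30/7 + 605.042ms (6/7)
7. 3630.252ms @ 36/7 + 302.521ms (3/7)
8. 3932.773ms @ 39/7 + 2420.168ms (24/7)
9. 6352.941ms @ 9 + 2117.647ms (3)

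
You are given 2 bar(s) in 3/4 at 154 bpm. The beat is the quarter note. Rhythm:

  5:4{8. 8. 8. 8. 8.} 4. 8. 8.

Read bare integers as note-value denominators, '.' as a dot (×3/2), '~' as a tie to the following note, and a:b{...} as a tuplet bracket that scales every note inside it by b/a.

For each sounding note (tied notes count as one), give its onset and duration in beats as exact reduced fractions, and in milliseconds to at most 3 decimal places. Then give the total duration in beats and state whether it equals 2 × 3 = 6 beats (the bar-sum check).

1) 0.0ms=0b +233.766ms=3/5b
2) 233.766ms=3/5b +233.766ms=3/5b
3) 467.532ms=6/5b +233.766ms=3/5b
4) 701.299ms=9/5b +233.766ms=3/5b
5) 935.065ms=12/5b +233.766ms=3/5b
6) 1168.831ms=3b +584.416ms=3/2b
7) 1753.247ms=9/2b +292.208ms=3/4b
8) 2045.455ms=21/4b +292.208ms=3/4b
Σ=6b of 6 (154bpm 3/4) — PASS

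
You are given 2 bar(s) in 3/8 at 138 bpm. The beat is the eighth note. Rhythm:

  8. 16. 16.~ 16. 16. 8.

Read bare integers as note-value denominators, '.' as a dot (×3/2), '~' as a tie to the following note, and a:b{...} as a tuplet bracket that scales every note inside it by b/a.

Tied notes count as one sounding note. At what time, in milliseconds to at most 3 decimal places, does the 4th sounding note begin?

note 4 onset = 15/4b = 1630.435ms

1. 0.0ms @ 0 + 652.174ms (3/2)
2. 652.174ms @ 3/2 + 326.087ms (3/4)
3. 978.261ms @ 9/4 + 652.174ms (3/2)
4. 1630.435ms @ 15/4 + 326.087ms (3/4)
5. 1956.522ms @ 9/2 + 652.174ms (3/2)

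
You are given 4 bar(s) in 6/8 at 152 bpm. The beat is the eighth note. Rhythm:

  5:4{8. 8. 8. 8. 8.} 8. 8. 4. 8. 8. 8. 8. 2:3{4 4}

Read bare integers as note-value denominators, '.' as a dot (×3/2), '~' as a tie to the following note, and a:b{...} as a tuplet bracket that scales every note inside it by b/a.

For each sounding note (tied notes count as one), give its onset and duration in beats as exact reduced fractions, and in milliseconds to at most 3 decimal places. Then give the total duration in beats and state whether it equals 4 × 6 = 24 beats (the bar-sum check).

1) 0.0ms=0b +473.684ms=6/5b
2) 473.684ms=6/5b +473.684ms=6/5b
3) 947.368ms=12/5b +473.684ms=6/5b
4) 1421.053ms=18/5b +473.684ms=6/5b
5) 1894.737ms=24/5b +473.684ms=6/5b
6) 2368.421ms=6b +592.105ms=3/2b
7) 2960.526ms=15/2b +592.105ms=3/2b
8) 3552.632ms=9b +1184.211ms=3b
9) 4736.842ms=12b +592.105ms=3/2b
10) 5328.947ms=27/2b +592.105ms=3/2b
11) 5921.053ms=15b +592.105ms=3/2b
12) 6513.158ms=33/2b +592.105ms=3/2b
13) 7105.263ms=18b +1184.211ms=3b
14) 8289.474ms=21b +1184.211ms=3b
Σ=24b of 24 (152bpm 6/8) — PASS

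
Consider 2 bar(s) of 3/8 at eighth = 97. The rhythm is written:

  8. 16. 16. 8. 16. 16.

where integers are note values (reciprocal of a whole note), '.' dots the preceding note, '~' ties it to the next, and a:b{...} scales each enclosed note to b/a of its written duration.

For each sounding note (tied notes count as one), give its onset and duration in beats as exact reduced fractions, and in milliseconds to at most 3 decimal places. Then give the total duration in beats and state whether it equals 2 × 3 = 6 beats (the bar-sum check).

1) 0.0ms=0b +927.835ms=3/2b
2) 927.835ms=3/2b +463.918ms=3/4b
3) 1391.753ms=9/4b +463.918ms=3/4b
4) 1855.67ms=3b +927.835ms=3/2b
5) 2783.505ms=9/2b +463.918ms=3/4b
6) 3247.423ms=21/4b +463.918ms=3/4b
Σ=6b of 6 (97bpm 3/8) — PASS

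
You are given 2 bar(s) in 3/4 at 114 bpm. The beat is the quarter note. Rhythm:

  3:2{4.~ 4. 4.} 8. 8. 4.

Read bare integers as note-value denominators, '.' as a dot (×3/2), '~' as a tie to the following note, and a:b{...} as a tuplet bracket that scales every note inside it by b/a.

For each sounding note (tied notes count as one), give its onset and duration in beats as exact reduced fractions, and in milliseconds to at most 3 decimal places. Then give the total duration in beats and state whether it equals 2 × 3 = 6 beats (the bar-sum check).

1) 0.0ms=0b +1052.632ms=2b
2) 1052.632ms=2b +526.316ms=1b
3) 1578.947ms=3b +394.737ms=3/4b
4) 1973.684ms=15/4b +394.737ms=3/4b
5) 2368.421ms=9/2b +789.474ms=3/2b
Σ=6b of 6 (114bpm 3/4) — PASS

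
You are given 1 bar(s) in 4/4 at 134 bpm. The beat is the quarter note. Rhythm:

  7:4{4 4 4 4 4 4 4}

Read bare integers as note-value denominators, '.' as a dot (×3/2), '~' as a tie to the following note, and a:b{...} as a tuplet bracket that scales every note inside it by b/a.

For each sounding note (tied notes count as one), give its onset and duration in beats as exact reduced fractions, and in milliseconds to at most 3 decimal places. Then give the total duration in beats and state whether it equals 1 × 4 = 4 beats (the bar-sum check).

1) 0.0ms=0b +255.864ms=4/7b
2) 255.864ms=4/7b +255.864ms=4/7b
3) 511.727ms=8/7b +255.864ms=4/7b
4) 767.591ms=12/7b +255.864ms=4/7b
5) 1023.454ms=16/7b +255.864ms=4/7b
6) 1279.318ms=20/7b +255.864ms=4/7b
7) 1535.181ms=24/7b +255.864ms=4/7b
Σ=4b of 4 (134bpm 4/4) — PASS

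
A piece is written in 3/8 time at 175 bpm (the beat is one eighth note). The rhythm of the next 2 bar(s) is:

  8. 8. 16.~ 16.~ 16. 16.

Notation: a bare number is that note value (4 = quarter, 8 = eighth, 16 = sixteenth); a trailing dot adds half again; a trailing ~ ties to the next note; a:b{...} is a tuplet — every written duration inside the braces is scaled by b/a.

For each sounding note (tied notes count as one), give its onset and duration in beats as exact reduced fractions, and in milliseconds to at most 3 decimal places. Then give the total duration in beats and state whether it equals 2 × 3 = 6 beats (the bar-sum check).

1) 0.0ms=0b +514.286ms=3/2b
2) 514.286ms=3/2b +514.286ms=3/2b
3) 1028.571ms=3b +771.429ms=9/4b
4) 1800.0ms=21/4b +257.143ms=3/4b
Σ=6b of 6 (175bpm 3/8) — PASS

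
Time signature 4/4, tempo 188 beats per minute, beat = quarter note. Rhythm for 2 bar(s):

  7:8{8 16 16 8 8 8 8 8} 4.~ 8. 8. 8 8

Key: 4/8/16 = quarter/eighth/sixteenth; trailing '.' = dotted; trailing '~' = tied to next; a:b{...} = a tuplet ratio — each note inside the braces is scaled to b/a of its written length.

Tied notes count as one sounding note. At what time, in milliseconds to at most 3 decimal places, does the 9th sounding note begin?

1. 0.0ms @ 0 + 182.371ms (4/7)
2. 182.371ms @ 4/7 + 91.185ms (2/7)
3. 273.556ms @ 6/7 + 91.185ms (2/7)
4. 364.742ms @ 8/7 + 182.371ms (4/7)
5. 547.112ms @ 12/7 + 182.371ms (4/7)
6. 729.483ms @ 16/7 + 182.371ms (4/7)
7. 911.854ms @ 20/7 + 182.371ms (4/7)
8. 1094.225ms @ 24/7 + 182.371ms (4/7)
9. 1276.596ms @ 4 + 718.085ms (9/4)
10. 1994.681ms @ 25/4 + 239.362ms (3/4)
11. 2234.043ms @ 7 + 159.574ms (1/2)
12. 2393.617ms @ 15/2 + 159.574ms (1/2)

note 9 onset = 4b = 1276.596ms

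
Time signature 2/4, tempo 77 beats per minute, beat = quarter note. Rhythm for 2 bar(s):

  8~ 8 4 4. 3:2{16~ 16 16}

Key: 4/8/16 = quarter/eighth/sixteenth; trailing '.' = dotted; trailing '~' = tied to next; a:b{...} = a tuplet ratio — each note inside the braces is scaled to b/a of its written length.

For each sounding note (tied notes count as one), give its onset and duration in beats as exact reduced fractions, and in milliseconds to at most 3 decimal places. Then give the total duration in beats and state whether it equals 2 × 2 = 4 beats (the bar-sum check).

1) 0.0ms=0b +779.221ms=1b
2) 779.221ms=1b +779.221ms=1b
3) 1558.442ms=2b +1168.831ms=3/2b
4) 2727.273ms=7/2b +259.74ms=1/3b
5) 2987.013ms=23/6b +129.87ms=1/6b
Σ=4b of 4 (77bpm 2/4) — PASS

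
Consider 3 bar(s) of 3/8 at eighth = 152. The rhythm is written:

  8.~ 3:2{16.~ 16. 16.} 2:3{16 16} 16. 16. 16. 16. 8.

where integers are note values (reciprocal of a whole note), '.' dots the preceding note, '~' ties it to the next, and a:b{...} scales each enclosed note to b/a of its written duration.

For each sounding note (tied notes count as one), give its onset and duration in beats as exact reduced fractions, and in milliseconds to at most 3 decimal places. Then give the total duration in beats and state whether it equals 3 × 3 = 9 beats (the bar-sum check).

1) 0.0ms=0b +986.842ms=5/2b
2) 986.842ms=5/2b +197.368ms=1/2b
3) 1184.211ms=3b +296.053ms=3/4b
4) 1480.263ms=15/4b +296.053ms=3/4b
5) 1776.316ms=9/2b +296.053ms=3/4b
6) 2072.368ms=21/4b +296.053ms=3/4b
7) 2368.421ms=6b +296.053ms=3/4b
8) 2664.474ms=27/4b +296.053ms=3/4b
9) 2960.526ms=15/2b +592.105ms=3/2b
Σ=9b of 9 (152bpm 3/8) — PASS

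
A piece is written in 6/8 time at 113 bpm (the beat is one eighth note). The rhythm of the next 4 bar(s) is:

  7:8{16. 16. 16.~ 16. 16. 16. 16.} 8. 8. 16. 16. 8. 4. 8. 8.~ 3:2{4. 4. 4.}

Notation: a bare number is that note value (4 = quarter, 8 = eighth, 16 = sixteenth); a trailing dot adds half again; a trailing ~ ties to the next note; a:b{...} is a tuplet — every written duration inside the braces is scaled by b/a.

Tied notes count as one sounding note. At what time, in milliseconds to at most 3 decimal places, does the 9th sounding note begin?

note 9 onset = 9b = 4778.761ms

1. 0.0ms @ 0 + 455.12ms (6/7)
2. 455.12ms @ 6/7 + 455.12ms (6/7)
3. 910.24ms @ 12/7 + 910.24ms (12/7)
4. 1820.48ms @ 24/7 + 455.12ms (6/7)
5. 2275.601ms @ 30/7 + 455.12ms (6/7)
6. 2730.721ms @ 36/7 + 455.12ms (6/7)
7. 3185.841ms @ 6 + 796.46ms (3/2)
8. 3982.301ms @ 15/2 + 796.46ms (3/2)
9. 4778.761ms @ 9 + 398.23ms (3/4)
10. 5176.991ms @ 39/4 + 398.23ms (3/4)
11. 5575.221ms @ 21/2 + 796.46ms (3/2)
12. 6371.681ms @ 12 + 1592.92ms (3)
13. 7964.602ms @ 15 + 796.46ms (3/2)
14. 8761.062ms @ 33/2 + 1858.407ms (7/2)
15. 10619.469ms @ 20 + 1061.947ms (2)
16. 11681.416ms @ 22 + 1061.947ms (2)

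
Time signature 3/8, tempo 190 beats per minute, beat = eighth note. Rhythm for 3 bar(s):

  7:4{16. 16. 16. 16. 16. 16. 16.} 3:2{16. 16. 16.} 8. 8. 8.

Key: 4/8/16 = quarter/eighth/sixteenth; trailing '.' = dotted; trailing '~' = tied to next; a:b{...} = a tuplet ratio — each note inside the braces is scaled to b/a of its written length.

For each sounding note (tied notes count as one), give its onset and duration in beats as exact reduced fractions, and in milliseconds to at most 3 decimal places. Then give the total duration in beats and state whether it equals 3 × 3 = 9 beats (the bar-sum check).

1) 0.0ms=0b +135.338ms=3/7b
2) 135.338ms=3/7b +135.338ms=3/7b
3) 270.677ms=6/7b +135.338ms=3/7b
4) 406.015ms=9/7b +135.338ms=3/7b
5) 541.353ms=12/7b +135.338ms=3/7b
6) 676.692ms=15/7b +135.338ms=3/7b
7) 812.03ms=18/7b +135.338ms=3/7b
8) 947.368ms=3b +157.895ms=1/2b
9) 1105.263ms=7/2b +157.895ms=1/2b
10) 1263.158ms=4b +157.895ms=1/2b
11) 1421.053ms=9/2b +473.684ms=3/2b
12) 1894.737ms=6b +473.684ms=3/2b
13) 2368.421ms=15/2b +473.684ms=3/2b
Σ=9b of 9 (190bpm 3/8) — PASS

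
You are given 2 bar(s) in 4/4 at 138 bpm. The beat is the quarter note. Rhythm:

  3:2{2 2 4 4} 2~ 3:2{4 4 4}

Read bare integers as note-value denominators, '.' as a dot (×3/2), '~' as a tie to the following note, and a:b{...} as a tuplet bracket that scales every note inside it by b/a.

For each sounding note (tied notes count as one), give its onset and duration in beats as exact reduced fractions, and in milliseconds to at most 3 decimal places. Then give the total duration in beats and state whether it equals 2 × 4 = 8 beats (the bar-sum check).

1) 0.0ms=0b +579.71ms=4/3b
2) 579.71ms=4/3b +579.71ms=4/3b
3) 1159.42ms=8/3b +289.855ms=2/3b
4) 1449.275ms=10/3b +289.855ms=2/3b
5) 1739.13ms=4b +1159.42ms=8/3b
6) 2898.551ms=20/3b +289.855ms=2/3b
7) 3188.406ms=22/3b +289.855ms=2/3b
Σ=8b of 8 (138bpm 4/4) — PASS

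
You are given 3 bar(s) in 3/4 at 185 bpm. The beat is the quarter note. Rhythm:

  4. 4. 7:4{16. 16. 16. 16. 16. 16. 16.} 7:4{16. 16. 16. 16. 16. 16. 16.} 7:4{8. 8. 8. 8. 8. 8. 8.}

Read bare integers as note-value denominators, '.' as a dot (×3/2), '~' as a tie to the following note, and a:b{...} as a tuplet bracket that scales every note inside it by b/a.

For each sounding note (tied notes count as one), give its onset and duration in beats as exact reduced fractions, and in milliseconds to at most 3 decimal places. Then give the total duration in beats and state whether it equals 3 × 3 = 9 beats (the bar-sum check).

1) 0.0ms=0b +486.486ms=3/2b
2) 486.486ms=3/2b +486.486ms=3/2b
3) 972.973ms=3b +69.498ms=3/14b
4) 1042.471ms=45/14b +69.498ms=3/14b
5) 1111.969ms=24/7b +69.498ms=3/14b
6) 1181.467ms=51/14b +69.498ms=3/14b
7) 1250.965ms=27/7b +69.498ms=3/14b
8) 1320.463ms=57/14b +69.498ms=3/14b
9) 1389.961ms=30/7b +69.498ms=3/14b
10) 1459.459ms=9/2b +69.498ms=3/14b
11) 1528.958ms=33/7b +69.498ms=3/14b
12) 1598.456ms=69/14b +69.498ms=3/14b
13) 1667.954ms=36/7b +69.498ms=3/14b
14) 1737.452ms=75/14b +69.498ms=3/14b
15) 1806.95ms=39/7b +69.498ms=3/14b
16) 1876.448ms=81/14b +69.498ms=3/14b
17) 1945.946ms=6b +138.996ms=3/7b
18) 2084.942ms=45/7b +138.996ms=3/7b
19) 2223.938ms=48/7b +138.996ms=3/7b
20) 2362.934ms=51/7b +138.996ms=3/7b
21) 2501.931ms=54/7b +138.996ms=3/7b
22) 2640.927ms=57/7b +138.996ms=3/7b
23) 2779.923ms=60/7b +138.996ms=3/7b
Σ=9b of 9 (185bpm 3/4) — PASS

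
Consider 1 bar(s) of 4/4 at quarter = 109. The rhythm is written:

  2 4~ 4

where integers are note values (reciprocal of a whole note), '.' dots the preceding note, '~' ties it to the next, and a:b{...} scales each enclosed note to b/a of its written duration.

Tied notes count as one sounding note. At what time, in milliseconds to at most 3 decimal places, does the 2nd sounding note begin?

1. 0.0ms @ 0 + 1100.917ms (2)
2. 1100.917ms @ 2 + 1100.917ms (2)

note 2 onset = 2b = 1100.917ms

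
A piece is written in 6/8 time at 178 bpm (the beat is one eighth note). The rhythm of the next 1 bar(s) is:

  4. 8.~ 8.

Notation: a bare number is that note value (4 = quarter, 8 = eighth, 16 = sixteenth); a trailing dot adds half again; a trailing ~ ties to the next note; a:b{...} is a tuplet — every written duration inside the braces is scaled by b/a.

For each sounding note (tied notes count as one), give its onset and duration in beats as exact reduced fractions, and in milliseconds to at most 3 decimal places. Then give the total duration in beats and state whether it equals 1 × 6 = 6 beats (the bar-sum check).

1) 0.0ms=0b +1011.236ms=3b
2) 1011.236ms=3b +1011.236ms=3b
Σ=6b of 6 (178bpm 6/8) — PASS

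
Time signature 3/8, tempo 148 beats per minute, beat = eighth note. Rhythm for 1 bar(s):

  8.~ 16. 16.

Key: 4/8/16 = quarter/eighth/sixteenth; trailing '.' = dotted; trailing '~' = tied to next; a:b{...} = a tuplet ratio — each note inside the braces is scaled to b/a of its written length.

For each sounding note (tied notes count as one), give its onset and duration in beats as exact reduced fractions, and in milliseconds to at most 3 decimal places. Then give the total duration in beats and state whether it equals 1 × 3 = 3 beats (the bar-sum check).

1) 0.0ms=0b +912.162ms=9/4b
2) 912.162ms=9/4b +304.054ms=3/4b
Σ=3b of 3 (148bpm 3/8) — PASS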